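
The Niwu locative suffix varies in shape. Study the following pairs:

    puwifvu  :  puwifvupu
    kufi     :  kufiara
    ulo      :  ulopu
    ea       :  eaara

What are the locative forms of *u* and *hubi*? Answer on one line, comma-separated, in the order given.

The pattern is rounding harmony: -pu when the last vowel of the stem is a rounded vowel (*puwifvu*, *ulo*); -ara when the last vowel of the stem is an unrounded vowel (*kufi*, *ea*).
*u*: last vowel = /u/, a rounded vowel → -pu → *upu*.
The last vowel of *hubi* is /i/, which is an unrounded vowel, so the suffix is -ara, giving *hubiara*.

upu, hubiara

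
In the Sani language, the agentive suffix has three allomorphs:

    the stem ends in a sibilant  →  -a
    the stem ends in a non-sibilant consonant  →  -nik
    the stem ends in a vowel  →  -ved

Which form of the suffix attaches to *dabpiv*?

-nik

The final sound of *dabpiv* is /v/, which is a non-sibilant consonant, so the suffix is -nik.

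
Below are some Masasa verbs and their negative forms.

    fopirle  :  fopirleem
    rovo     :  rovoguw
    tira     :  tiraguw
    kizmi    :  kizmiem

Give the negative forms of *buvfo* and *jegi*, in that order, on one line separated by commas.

The alternation tracks the last vowel of the stem — -em when the last vowel of the stem is a front vowel (*fopirle*, *kizmi*); -guw when the last vowel of the stem is a back vowel (*rovo*, *tira*).
Since the last vowel of *buvfo* is /o/ (a back vowel), it takes -guw, giving *buvfoguw*.
*jegi* — last vowel /i/ (a front vowel) → -em → *jegiem*.

buvfoguw, jegiem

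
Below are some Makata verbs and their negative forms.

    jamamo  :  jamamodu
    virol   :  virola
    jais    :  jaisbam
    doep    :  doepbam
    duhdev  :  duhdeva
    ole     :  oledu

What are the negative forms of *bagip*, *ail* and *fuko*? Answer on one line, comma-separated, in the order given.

bagipbam, aila, fukodu

The alternation tracks the final sound of the stem — -bam when the stem ends in a voiceless consonant (*jais*, *doep*); -a when the stem ends in a voiced consonant (*virol*, *duhdev*); -du when the stem ends in a vowel (*jamamo*, *ole*).
*bagip*: final sound = /p/, a voiceless consonant → -bam → *bagipbam*.
*ail*: final sound = /l/, a voiced consonant → -a → *aila*.
*fuko* — final sound /o/ (a vowel) → -du → *fukodu*.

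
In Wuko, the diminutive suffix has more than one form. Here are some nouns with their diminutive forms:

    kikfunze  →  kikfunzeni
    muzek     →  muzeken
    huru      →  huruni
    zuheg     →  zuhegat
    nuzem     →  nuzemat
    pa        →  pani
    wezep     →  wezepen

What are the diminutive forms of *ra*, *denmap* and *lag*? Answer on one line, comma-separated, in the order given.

rani, denmapen, lagat

The pattern is voicing of the final sound: -en when the stem ends in a voiceless consonant (*muzek*, *wezep*); -at when the stem ends in a voiced consonant (*zuheg*, *nuzem*); -ni when the stem ends in a vowel (*kikfunze*, *huru*, *pa*).
*ra*: final sound = /a/, a vowel → -ni → *rani*.
Since the final sound of *denmap* is /p/ (a voiceless consonant), it takes -en, giving *denmapen*.
*lag*: final sound = /g/, a voiced consonant → -at → *lagat*.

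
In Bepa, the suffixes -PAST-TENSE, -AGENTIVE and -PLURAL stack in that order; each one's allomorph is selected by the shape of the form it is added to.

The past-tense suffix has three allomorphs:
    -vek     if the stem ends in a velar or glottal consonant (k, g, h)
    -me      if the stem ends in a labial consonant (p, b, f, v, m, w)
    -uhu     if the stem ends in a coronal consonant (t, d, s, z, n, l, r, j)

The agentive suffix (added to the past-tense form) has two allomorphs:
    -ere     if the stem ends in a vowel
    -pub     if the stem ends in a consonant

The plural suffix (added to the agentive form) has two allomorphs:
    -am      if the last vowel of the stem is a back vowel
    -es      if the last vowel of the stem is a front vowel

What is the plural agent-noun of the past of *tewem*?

tewemmeerees

*tewem*: final consonant = /m/, labial → -me → *tewemme*.
The past-tense form *tewemme*: final sound = /e/, a vowel → -ere → *tewemmeere*.
Since the last vowel of the agentive form *tewemmeere* is /e/ (a front vowel), it takes -es, giving *tewemmeerees*.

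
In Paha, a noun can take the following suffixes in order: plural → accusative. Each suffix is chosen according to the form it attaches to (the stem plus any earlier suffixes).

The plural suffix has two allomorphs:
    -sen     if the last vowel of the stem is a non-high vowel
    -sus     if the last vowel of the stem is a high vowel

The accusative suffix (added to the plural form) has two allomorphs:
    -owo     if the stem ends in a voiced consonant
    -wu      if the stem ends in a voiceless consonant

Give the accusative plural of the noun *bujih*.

*bujih* — last vowel /i/ (a high vowel) → -sus → *bujihsus*.
The final consonant of the plural form *bujihsus* is /s/, which is voiceless, so the accusative suffix is -wu, giving *bujihsuswu*.

bujihsuswu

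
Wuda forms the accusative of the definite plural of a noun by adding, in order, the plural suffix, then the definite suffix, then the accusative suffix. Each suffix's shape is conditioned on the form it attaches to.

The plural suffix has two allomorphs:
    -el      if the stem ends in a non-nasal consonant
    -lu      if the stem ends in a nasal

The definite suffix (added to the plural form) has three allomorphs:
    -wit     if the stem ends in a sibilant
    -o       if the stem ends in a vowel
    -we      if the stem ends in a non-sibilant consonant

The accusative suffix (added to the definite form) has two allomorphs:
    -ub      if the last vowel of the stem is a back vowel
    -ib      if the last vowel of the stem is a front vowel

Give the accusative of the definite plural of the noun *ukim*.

Since the final consonant of *ukim* is /m/ (a nasal), it takes -lu, giving *ukimlu*.
Since the final sound of the plural form *ukimlu* is /u/ (a vowel), it takes -o, giving *ukimluo*.
Since the last vowel of the definite form *ukimluo* is /o/ (a back vowel), it takes -ub, giving *ukimluoub*.

ukimluoub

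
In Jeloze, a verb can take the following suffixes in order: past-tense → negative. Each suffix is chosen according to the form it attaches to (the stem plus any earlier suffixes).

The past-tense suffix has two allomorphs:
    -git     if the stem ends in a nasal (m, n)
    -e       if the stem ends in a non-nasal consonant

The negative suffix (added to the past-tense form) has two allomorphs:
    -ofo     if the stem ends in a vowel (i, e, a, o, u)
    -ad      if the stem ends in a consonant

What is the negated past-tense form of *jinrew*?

jinreweofo

The final consonant of *jinrew* is /w/, which is non-nasal, so the past-tense suffix is -e, giving *jinrewe*.
The final sound of the past-tense form *jinrewe* is /e/, which is a vowel, so the negative suffix is -ofo, giving *jinreweofo*.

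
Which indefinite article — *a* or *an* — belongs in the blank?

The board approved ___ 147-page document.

a

The indefinite article is chosen by the initial *sound* of the following word, not its spelling.
The number *147* is spoken "one hundred …", beginning with /wʌn/ — a consonant sound.
So the article is *a*: The board approved a 147-page document.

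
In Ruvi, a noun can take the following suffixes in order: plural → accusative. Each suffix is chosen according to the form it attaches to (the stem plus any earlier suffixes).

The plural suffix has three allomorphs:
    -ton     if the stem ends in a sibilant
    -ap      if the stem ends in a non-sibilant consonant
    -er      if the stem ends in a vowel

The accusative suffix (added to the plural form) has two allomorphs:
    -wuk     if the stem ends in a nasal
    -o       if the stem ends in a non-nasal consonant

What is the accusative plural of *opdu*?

The final sound of *opdu* is /u/, which is a vowel, so the plural suffix is -er, giving *opduer*.
The plural form *opduer*: final consonant = /r/, non-nasal → -o → *opduero*.

opduero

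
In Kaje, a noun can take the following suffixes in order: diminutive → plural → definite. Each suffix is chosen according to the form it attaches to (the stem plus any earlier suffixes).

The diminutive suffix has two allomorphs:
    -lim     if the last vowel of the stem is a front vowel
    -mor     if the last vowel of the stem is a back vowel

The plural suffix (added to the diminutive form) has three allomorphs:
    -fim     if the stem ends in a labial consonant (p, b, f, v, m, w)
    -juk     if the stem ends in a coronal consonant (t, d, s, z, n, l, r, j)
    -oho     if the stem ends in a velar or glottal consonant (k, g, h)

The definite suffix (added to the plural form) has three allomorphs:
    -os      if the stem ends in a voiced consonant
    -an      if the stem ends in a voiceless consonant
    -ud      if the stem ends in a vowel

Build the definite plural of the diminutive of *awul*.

The last vowel of *awul* is /u/, which is a back vowel, so the diminutive suffix is -mor, giving *awulmor*.
The diminutive form *awulmor* — final consonant /r/ (coronal) → -juk → *awulmorjuk*.
The plural form *awulmorjuk* — final sound /k/ (a voiceless consonant) → -an → *awulmorjukan*.

awulmorjukan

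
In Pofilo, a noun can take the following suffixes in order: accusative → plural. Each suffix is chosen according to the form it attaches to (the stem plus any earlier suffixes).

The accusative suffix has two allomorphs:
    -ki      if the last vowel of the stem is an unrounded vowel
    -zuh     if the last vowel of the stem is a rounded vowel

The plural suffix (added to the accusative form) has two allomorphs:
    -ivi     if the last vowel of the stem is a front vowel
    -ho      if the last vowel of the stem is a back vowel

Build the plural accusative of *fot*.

*fot*: last vowel = /o/, a rounded vowel → -zuh → *fotzuh*.
The accusative form *fotzuh* — last vowel /u/ (a back vowel) → -ho → *fotzuhho*.

fotzuhho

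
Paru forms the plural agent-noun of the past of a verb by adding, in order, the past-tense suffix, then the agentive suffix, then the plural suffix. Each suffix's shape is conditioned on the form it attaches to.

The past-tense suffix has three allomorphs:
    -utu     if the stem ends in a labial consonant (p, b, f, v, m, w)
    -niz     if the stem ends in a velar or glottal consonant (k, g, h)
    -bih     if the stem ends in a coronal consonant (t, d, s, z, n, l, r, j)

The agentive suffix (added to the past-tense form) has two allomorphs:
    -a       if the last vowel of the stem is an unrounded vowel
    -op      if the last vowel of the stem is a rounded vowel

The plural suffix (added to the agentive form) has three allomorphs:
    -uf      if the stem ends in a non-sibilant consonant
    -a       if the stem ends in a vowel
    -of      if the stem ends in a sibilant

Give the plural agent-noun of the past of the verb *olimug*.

olimugnizaa

*olimug* — final consonant /g/ (velar/glottal) → -niz → *olimugniz*.
The last vowel of the past-tense form *olimugniz* is /i/, which is an unrounded vowel, so the agentive suffix is -a, giving *olimugniza*.
The final sound of the agentive form *olimugniza* is /a/, which is a vowel, so the plural suffix is -a, giving *olimugnizaa*.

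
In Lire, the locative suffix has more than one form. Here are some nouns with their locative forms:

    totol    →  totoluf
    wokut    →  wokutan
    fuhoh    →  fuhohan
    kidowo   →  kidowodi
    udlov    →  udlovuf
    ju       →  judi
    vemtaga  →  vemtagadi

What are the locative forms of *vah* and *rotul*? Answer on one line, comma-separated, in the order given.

Looking at the final sound of each stem: -an when the stem ends in a voiceless consonant (*wokut*, *fuhoh*); -uf when the stem ends in a voiced consonant (*totol*, *udlov*); -di when the stem ends in a vowel (*kidowo*, *ju*, *vemtaga*).
The final sound of *vah* is /h/, which is a voiceless consonant, so the suffix is -an, giving *vahan*.
*rotul*: final sound = /l/, a voiced consonant → -uf → *rotuluf*.

vahan, rotuluf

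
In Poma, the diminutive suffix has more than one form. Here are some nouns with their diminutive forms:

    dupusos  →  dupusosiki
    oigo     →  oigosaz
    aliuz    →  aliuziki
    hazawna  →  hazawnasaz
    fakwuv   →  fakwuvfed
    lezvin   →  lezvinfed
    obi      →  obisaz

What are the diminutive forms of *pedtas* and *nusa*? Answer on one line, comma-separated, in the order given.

pedtasiki, nusasaz

The suffix is conditioned by the final sound: -iki when the stem ends in a sibilant (*dupusos*, *aliuz*); -fed when the stem ends in a non-sibilant consonant (*fakwuv*, *lezvin*); -saz when the stem ends in a vowel (*oigo*, *hazawna*, *obi*).
*pedtas* — final sound /s/ (a sibilant) → -iki → *pedtasiki*.
*nusa*: final sound = /a/, a vowel → -saz → *nusasaz*.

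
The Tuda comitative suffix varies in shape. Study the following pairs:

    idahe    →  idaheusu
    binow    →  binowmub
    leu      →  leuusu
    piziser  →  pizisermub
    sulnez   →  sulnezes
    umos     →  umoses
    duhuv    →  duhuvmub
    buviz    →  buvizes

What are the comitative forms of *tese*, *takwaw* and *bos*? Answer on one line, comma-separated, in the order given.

Looking at the final sound of each stem: -es when the stem ends in a sibilant (*sulnez*, *umos*, *buviz*); -mub when the stem ends in a non-sibilant consonant (*binow*, *piziser*, *duhuv*); -usu when the stem ends in a vowel (*idahe*, *leu*).
Since the final sound of *tese* is /e/ (a vowel), it takes -usu, giving *teseusu*.
The final sound of *takwaw* is /w/, which is a non-sibilant consonant, so the suffix is -mub, giving *takwawmub*.
Since the final sound of *bos* is /s/ (a sibilant), it takes -es, giving *boses*.

teseusu, takwawmub, boses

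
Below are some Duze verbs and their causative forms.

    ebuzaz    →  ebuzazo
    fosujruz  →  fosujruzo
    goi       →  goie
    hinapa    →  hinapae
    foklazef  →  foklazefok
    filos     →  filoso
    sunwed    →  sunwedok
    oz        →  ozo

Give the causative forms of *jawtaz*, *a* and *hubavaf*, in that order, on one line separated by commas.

jawtazo, ae, hubavafok

Looking at the final sound of each stem: -o when the stem ends in a sibilant (*ebuzaz*, *fosujruz*, *filos*, *oz*); -ok when the stem ends in a non-sibilant consonant (*foklazef*, *sunwed*); -e when the stem ends in a vowel (*goi*, *hinapa*).
Since the final sound of *jawtaz* is /z/ (a sibilant), it takes -o, giving *jawtazo*.
*a* — final sound /a/ (a vowel) → -e → *ae*.
Since the final sound of *hubavaf* is /f/ (a non-sibilant consonant), it takes -ok, giving *hubavafok*.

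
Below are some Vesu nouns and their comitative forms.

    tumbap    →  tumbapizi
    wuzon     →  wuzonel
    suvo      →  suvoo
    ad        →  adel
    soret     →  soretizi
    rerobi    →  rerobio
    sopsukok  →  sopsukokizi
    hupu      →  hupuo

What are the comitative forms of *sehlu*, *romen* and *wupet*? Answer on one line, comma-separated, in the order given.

Looking at the final sound of each stem: -izi when the stem ends in a voiceless consonant (*tumbap*, *soret*, *sopsukok*); -el when the stem ends in a voiced consonant (*wuzon*, *ad*); -o when the stem ends in a vowel (*suvo*, *rerobi*, *hupu*).
Since the final sound of *sehlu* is /u/ (a vowel), it takes -o, giving *sehluo*.
Since the final sound of *romen* is /n/ (a voiced consonant), it takes -el, giving *romenel*.
*wupet*: final sound = /t/, a voiceless consonant → -izi → *wupetizi*.

sehluo, romenel, wupetizi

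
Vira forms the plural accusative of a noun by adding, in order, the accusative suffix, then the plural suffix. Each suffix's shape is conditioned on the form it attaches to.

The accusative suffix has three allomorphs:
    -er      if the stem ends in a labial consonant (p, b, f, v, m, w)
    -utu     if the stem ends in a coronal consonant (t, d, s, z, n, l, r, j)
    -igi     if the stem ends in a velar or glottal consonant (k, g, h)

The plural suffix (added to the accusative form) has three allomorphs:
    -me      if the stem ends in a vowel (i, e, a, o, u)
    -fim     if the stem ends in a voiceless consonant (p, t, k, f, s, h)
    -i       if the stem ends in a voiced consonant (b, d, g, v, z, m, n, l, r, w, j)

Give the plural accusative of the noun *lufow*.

*lufow* — final consonant /w/ (labial) → -er → *lufower*.
The final sound of the accusative form *lufower* is /r/, which is a voiced consonant, so the plural suffix is -i, giving *lufoweri*.

lufoweri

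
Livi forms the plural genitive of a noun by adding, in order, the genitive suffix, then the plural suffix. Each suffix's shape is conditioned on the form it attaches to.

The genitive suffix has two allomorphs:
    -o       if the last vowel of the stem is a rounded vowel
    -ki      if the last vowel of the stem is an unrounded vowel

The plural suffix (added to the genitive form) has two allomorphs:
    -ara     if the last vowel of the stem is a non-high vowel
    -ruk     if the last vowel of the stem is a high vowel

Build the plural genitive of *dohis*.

The last vowel of *dohis* is /i/, which is an unrounded vowel, so the genitive suffix is -ki, giving *dohiski*.
The genitive form *dohiski* — last vowel /i/ (a high vowel) → -ruk → *dohiskiruk*.

dohiskiruk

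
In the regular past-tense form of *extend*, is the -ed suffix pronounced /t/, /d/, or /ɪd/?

/ɪd/

The stem *extend* ends in /t/ or /d/.
The -ed suffix is realized as /ɪd/ after /t, d/; as /t/ after other voiceless consonants; and as /d/ after other voiced sounds.
So -ed on *extend* is pronounced /ɪd/.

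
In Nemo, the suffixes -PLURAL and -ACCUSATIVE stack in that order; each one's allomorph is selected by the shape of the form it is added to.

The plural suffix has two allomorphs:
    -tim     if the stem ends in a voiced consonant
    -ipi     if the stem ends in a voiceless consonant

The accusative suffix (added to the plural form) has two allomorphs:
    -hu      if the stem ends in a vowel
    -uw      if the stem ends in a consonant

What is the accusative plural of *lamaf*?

lamafipihu

Since the final consonant of *lamaf* is /f/ (voiceless), it takes -ipi, giving *lamafipi*.
Since the final sound of the plural form *lamafipi* is /i/ (a vowel), it takes -hu, giving *lamafipihu*.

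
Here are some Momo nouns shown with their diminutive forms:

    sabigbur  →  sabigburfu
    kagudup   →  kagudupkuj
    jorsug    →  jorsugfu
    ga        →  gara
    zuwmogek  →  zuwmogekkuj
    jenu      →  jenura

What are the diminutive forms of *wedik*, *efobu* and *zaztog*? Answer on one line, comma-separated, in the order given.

Looking at the final sound of each stem: -kuj when the stem ends in a voiceless consonant (*kagudup*, *zuwmogek*); -fu when the stem ends in a voiced consonant (*sabigbur*, *jorsug*); -ra when the stem ends in a vowel (*ga*, *jenu*).
*wedik* — final sound /k/ (a voiceless consonant) → -kuj → *wedikkuj*.
*efobu* — final sound /u/ (a vowel) → -ra → *efobura*.
The final sound of *zaztog* is /g/, which is a voiced consonant, so the suffix is -fu, giving *zaztogfu*.

wedikkuj, efobura, zaztogfu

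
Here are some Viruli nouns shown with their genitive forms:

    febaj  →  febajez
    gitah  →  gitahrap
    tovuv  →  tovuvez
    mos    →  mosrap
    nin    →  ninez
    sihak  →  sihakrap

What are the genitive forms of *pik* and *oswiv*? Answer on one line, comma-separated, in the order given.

Looking at the final consonant of each stem: -rap when the stem ends in a voiceless consonant (*gitah*, *mos*, *sihak*); -ez when the stem ends in a voiced consonant (*febaj*, *tovuv*, *nin*).
Since the final consonant of *pik* is /k/ (voiceless), it takes -rap, giving *pikrap*.
The final consonant of *oswiv* is /v/, which is voiced, so the suffix is -ez, giving *oswivez*.

pikrap, oswivez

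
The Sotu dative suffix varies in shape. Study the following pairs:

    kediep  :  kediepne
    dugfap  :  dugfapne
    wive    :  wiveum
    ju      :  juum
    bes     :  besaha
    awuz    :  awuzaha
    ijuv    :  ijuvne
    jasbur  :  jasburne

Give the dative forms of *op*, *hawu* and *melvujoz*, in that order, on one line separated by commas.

opne, hawuum, melvujozaha

The alternation tracks the final sound of the stem — -aha when the stem ends in a sibilant (*bes*, *awuz*); -ne when the stem ends in a non-sibilant consonant (*kediep*, *dugfap*, *ijuv*, *jasbur*); -um when the stem ends in a vowel (*wive*, *ju*).
*op* — final sound /p/ (a non-sibilant consonant) → -ne → *opne*.
The final sound of *hawu* is /u/, which is a vowel, so the suffix is -um, giving *hawuum*.
*melvujoz*: final sound = /z/, a sibilant → -aha → *melvujozaha*.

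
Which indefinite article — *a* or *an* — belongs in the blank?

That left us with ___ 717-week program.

a

The indefinite article is chosen by the initial *sound* of the following word, not its spelling.
The number *717* is spoken "seven hundred …", beginning with /ˈsɛvən/ — a consonant sound.
So the article is *a*: That left us with a 717-week program.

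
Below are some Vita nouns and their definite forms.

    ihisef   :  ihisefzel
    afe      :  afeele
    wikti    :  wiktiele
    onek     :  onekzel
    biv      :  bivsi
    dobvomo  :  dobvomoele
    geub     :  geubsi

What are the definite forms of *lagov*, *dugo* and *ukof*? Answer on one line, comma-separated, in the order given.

lagovsi, dugoele, ukofzel

The pattern is voicing of the final sound: -zel when the stem ends in a voiceless consonant (*ihisef*, *onek*); -si when the stem ends in a voiced consonant (*biv*, *geub*); -ele when the stem ends in a vowel (*afe*, *wikti*, *dobvomo*).
*lagov*: final sound = /v/, a voiced consonant → -si → *lagovsi*.
*dugo* — final sound /o/ (a vowel) → -ele → *dugoele*.
*ukof* — final sound /f/ (a voiceless consonant) → -zel → *ukofzel*.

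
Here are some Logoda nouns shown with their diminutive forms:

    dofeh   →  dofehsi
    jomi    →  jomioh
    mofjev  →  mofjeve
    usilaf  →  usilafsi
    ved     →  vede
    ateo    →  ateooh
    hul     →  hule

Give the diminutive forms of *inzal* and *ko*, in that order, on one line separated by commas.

inzale, kooh

The alternation tracks the final sound of the stem — -si when the stem ends in a voiceless consonant (*dofeh*, *usilaf*); -e when the stem ends in a voiced consonant (*mofjev*, *ved*, *hul*); -oh when the stem ends in a vowel (*jomi*, *ateo*).
*inzal* — final sound /l/ (a voiced consonant) → -e → *inzale*.
The final sound of *ko* is /o/, which is a vowel, so the suffix is -oh, giving *kooh*.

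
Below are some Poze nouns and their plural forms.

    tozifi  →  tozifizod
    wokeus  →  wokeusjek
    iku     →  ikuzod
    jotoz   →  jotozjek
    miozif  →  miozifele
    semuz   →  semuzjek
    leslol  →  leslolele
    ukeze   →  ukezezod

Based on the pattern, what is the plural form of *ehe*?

The suffix is conditioned by the final sound: -jek when the stem ends in a sibilant (*wokeus*, *jotoz*, *semuz*); -ele when the stem ends in a non-sibilant consonant (*miozif*, *leslol*); -zod when the stem ends in a vowel (*tozifi*, *iku*, *ukeze*).
Since the final sound of *ehe* is /e/ (a vowel), it takes -zod, giving *ehezod*.

ehezod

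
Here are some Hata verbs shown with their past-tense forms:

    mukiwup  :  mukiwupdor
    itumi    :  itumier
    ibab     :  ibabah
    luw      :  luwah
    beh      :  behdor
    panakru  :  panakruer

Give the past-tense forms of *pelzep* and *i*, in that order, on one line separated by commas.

pelzepdor, ier

The alternation tracks the final sound of the stem — -dor when the stem ends in a voiceless consonant (*mukiwup*, *beh*); -ah when the stem ends in a voiced consonant (*ibab*, *luw*); -er when the stem ends in a vowel (*itumi*, *panakru*).
The final sound of *pelzep* is /p/, which is a voiceless consonant, so the suffix is -dor, giving *pelzepdor*.
*i* — final sound /i/ (a vowel) → -er → *ier*.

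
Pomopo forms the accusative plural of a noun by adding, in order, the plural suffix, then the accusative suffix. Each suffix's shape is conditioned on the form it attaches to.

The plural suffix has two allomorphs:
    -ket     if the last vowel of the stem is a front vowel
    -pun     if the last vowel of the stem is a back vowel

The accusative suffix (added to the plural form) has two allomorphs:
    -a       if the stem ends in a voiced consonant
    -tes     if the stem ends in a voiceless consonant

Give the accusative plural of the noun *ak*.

akpuna

*ak* — last vowel /a/ (a back vowel) → -pun → *akpun*.
Since the final consonant of the plural form *akpun* is /n/ (voiced), it takes -a, giving *akpuna*.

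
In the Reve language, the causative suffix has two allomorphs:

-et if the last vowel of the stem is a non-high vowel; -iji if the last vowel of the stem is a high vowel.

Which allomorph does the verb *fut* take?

-iji

*fut* — last vowel /u/ (a high vowel) → -iji.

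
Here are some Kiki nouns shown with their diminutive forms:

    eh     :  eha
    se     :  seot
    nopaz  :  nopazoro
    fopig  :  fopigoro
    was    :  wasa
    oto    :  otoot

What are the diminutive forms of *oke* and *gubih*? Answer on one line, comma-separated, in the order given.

okeot, gubiha

The suffix is conditioned by the final sound: -a when the stem ends in a voiceless consonant (*eh*, *was*); -oro when the stem ends in a voiced consonant (*nopaz*, *fopig*); -ot when the stem ends in a vowel (*se*, *oto*).
Since the final sound of *oke* is /e/ (a vowel), it takes -ot, giving *okeot*.
*gubih*: final sound = /h/, a voiceless consonant → -a → *gubiha*.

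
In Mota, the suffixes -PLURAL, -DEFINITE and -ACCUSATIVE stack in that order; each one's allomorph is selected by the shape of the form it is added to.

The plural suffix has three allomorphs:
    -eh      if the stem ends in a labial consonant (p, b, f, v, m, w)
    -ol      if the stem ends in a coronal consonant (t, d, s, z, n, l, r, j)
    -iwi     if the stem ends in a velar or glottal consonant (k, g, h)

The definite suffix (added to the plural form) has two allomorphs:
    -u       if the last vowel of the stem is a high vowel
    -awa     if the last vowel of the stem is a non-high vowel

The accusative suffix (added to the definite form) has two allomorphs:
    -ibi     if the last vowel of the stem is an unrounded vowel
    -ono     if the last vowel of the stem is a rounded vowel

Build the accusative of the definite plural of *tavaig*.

The final consonant of *tavaig* is /g/, which is velar/glottal, so the plural suffix is -iwi, giving *tavaigiwi*.
Since the last vowel of the plural form *tavaigiwi* is /i/ (a high vowel), it takes -u, giving *tavaigiwiu*.
The last vowel of the definite form *tavaigiwiu* is /u/, which is a rounded vowel, so the accusative suffix is -ono, giving *tavaigiwiuono*.

tavaigiwiuono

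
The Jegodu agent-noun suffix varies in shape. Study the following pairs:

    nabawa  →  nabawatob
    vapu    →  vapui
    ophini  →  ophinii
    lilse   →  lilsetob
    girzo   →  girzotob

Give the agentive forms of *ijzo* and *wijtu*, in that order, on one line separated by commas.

ijzotob, wijtui

The alternation tracks the last vowel of the stem — -i when the last vowel of the stem is a high vowel (*vapu*, *ophini*); -tob when the last vowel of the stem is a non-high vowel (*nabawa*, *lilse*, *girzo*).
The last vowel of *ijzo* is /o/, which is a non-high vowel, so the suffix is -tob, giving *ijzotob*.
Since the last vowel of *wijtu* is /u/ (a high vowel), it takes -i, giving *wijtui*.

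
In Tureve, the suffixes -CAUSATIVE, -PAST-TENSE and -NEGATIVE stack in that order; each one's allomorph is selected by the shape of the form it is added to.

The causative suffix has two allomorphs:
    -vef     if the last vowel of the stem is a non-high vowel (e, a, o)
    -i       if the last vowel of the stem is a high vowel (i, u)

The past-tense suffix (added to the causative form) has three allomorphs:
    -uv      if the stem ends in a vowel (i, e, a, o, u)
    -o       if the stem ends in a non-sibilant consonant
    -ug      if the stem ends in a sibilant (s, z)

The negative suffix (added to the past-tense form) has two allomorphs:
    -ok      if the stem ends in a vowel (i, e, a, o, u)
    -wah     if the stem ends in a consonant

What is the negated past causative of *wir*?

wiriuvwah

*wir*: last vowel = /i/, a high vowel → -i → *wiri*.
The causative form *wiri* — final sound /i/ (a vowel) → -uv → *wiriuv*.
The final sound of the past-tense form *wiriuv* is /v/, which is a consonant, so the negative suffix is -wah, giving *wiriuvwah*.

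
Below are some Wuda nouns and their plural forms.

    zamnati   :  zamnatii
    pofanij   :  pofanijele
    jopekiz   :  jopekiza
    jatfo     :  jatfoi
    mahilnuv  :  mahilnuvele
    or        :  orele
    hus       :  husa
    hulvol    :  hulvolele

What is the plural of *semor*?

The pattern is sibilance of the final sound: -a when the stem ends in a sibilant (*jopekiz*, *hus*); -ele when the stem ends in a non-sibilant consonant (*pofanij*, *mahilnuv*, *or*, *hulvol*); -i when the stem ends in a vowel (*zamnati*, *jatfo*).
Since the final sound of *semor* is /r/ (a non-sibilant consonant), it takes -ele, giving *semorele*.

semorele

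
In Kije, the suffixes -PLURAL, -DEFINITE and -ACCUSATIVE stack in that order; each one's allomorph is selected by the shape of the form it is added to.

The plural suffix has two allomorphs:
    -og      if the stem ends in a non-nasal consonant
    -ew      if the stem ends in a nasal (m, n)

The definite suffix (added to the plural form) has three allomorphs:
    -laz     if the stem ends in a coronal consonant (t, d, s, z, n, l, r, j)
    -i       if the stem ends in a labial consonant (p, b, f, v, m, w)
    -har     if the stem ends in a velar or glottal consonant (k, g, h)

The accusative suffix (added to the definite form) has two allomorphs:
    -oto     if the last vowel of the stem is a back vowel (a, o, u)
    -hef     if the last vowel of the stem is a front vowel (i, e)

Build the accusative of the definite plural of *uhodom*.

*uhodom*: final consonant = /m/, a nasal → -ew → *uhodomew*.
The plural form *uhodomew* — final consonant /w/ (labial) → -i → *uhodomewi*.
The definite form *uhodomewi* — last vowel /i/ (a front vowel) → -hef → *uhodomewihef*.

uhodomewihef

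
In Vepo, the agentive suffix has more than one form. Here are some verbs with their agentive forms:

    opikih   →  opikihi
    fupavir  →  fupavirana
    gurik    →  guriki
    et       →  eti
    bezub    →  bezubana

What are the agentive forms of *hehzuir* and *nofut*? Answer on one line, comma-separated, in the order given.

The pattern is voicing of the final consonant: -i when the stem ends in a voiceless consonant (*opikih*, *gurik*, *et*); -ana when the stem ends in a voiced consonant (*fupavir*, *bezub*).
The final consonant of *hehzuir* is /r/, which is voiced, so the suffix is -ana, giving *hehzuirana*.
*nofut*: final consonant = /t/, voiceless → -i → *nofuti*.

hehzuirana, nofuti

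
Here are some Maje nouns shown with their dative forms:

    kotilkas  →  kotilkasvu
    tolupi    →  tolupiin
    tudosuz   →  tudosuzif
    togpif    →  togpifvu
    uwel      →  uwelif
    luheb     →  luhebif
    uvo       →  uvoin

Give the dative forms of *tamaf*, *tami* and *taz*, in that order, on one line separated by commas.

The pattern is voicing of the final sound: -vu when the stem ends in a voiceless consonant (*kotilkas*, *togpif*); -if when the stem ends in a voiced consonant (*tudosuz*, *uwel*, *luheb*); -in when the stem ends in a vowel (*tolupi*, *uvo*).
The final sound of *tamaf* is /f/, which is a voiceless consonant, so the suffix is -vu, giving *tamafvu*.
*tami*: final sound = /i/, a vowel → -in → *tamiin*.
The final sound of *taz* is /z/, which is a voiced consonant, so the suffix is -if, giving *tazif*.

tamafvu, tamiin, tazif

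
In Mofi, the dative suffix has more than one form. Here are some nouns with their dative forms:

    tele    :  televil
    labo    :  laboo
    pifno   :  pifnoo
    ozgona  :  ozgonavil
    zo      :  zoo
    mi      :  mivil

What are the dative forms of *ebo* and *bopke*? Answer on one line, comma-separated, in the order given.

The suffix is conditioned by the last vowel: -o when the last vowel of the stem is a rounded vowel (*labo*, *pifno*, *zo*); -vil when the last vowel of the stem is an unrounded vowel (*tele*, *ozgona*, *mi*).
*ebo*: last vowel = /o/, a rounded vowel → -o → *eboo*.
*bopke*: last vowel = /e/, an unrounded vowel → -vil → *bopkevil*.

eboo, bopkevil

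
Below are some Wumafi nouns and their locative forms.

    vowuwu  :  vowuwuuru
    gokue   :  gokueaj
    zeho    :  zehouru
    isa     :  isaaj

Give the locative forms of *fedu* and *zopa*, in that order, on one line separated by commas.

The pattern is rounding harmony: -uru when the last vowel of the stem is a rounded vowel (*vowuwu*, *zeho*); -aj when the last vowel of the stem is an unrounded vowel (*gokue*, *isa*).
Since the last vowel of *fedu* is /u/ (a rounded vowel), it takes -uru, giving *feduuru*.
*zopa*: last vowel = /a/, an unrounded vowel → -aj → *zopaaj*.

feduuru, zopaaj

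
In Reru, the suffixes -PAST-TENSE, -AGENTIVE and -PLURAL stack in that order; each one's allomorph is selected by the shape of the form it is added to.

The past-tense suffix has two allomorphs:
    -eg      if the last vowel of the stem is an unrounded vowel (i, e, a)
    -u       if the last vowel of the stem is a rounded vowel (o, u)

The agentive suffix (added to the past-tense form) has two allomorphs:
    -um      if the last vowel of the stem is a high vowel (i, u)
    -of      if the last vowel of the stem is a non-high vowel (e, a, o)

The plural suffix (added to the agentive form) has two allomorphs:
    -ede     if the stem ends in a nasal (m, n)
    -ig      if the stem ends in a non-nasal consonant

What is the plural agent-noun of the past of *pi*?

piegofig

Since the last vowel of *pi* is /i/ (an unrounded vowel), it takes -eg, giving *pieg*.
The last vowel of the past-tense form *pieg* is /e/, which is a non-high vowel, so the agentive suffix is -of, giving *piegof*.
The final consonant of the agentive form *piegof* is /f/, which is non-nasal, so the plural suffix is -ig, giving *piegofig*.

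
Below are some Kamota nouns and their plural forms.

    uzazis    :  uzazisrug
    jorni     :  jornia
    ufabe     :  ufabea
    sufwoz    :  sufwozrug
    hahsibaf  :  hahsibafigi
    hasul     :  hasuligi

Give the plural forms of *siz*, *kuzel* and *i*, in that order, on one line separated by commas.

The pattern is sibilance of the final sound: -rug when the stem ends in a sibilant (*uzazis*, *sufwoz*); -igi when the stem ends in a non-sibilant consonant (*hahsibaf*, *hasul*); -a when the stem ends in a vowel (*jorni*, *ufabe*).
*siz*: final sound = /z/, a sibilant → -rug → *sizrug*.
*kuzel* — final sound /l/ (a non-sibilant consonant) → -igi → *kuzeligi*.
*i* — final sound /i/ (a vowel) → -a → *ia*.

sizrug, kuzeligi, ia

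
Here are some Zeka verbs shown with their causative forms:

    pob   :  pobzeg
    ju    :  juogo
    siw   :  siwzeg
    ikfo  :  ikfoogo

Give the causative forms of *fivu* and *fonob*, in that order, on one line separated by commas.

Looking at the final sound of each stem: -zeg when the stem ends in a consonant (*pob*, *siw*); -ogo when the stem ends in a vowel (*ju*, *ikfo*).
The final sound of *fivu* is /u/, which is a vowel, so the suffix is -ogo, giving *fivuogo*.
The final sound of *fonob* is /b/, which is a consonant, so the suffix is -zeg, giving *fonobzeg*.

fivuogo, fonobzeg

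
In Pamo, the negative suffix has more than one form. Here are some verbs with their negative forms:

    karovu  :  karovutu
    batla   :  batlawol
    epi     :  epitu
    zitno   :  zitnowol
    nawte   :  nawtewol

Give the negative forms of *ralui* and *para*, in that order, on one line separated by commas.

The pattern is height harmony: -tu when the last vowel of the stem is a high vowel (*karovu*, *epi*); -wol when the last vowel of the stem is a non-high vowel (*batla*, *zitno*, *nawte*).
The last vowel of *ralui* is /i/, which is a high vowel, so the suffix is -tu, giving *raluitu*.
*para*: last vowel = /a/, a non-high vowel → -wol → *parawol*.

raluitu, parawol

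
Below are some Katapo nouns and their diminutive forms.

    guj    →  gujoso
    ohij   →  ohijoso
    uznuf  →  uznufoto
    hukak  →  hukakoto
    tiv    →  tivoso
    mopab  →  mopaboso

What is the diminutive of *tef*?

tefoto

The pattern is voicing of the final consonant: -oto when the stem ends in a voiceless consonant (*uznuf*, *hukak*); -oso when the stem ends in a voiced consonant (*guj*, *ohij*, *tiv*, *mopab*).
*tef* — final consonant /f/ (voiceless) → -oto → *tefoto*.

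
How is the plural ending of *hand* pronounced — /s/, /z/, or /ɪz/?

The stem *hand* ends in a voiced non-sibilant sound.
The plural suffix surfaces as /ɪz/ after sibilants, /s/ after other voiceless consonants, and /z/ after other voiced sounds.
So the plural -s on *hand* is pronounced /z/.

/z/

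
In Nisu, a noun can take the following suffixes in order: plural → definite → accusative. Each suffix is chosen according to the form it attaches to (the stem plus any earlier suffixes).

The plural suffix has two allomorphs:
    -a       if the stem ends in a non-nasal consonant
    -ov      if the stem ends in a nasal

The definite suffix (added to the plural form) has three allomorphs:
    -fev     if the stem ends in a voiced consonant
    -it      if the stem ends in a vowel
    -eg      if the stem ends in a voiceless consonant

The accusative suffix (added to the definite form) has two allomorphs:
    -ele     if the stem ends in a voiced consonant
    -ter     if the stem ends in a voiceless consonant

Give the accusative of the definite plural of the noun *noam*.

Since the final consonant of *noam* is /m/ (a nasal), it takes -ov, giving *noamov*.
The plural form *noamov* — final sound /v/ (a voiced consonant) → -fev → *noamovfev*.
The definite form *noamovfev* — final consonant /v/ (voiced) → -ele → *noamovfevele*.

noamovfevele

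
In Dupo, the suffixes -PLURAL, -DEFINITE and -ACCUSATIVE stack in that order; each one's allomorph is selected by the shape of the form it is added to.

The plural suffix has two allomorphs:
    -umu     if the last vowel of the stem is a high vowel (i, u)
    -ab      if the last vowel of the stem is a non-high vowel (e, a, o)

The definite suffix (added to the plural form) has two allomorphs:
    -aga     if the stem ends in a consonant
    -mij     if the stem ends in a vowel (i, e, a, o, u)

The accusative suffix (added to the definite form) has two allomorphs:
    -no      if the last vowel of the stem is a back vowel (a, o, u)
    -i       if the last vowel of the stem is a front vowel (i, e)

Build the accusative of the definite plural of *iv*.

The last vowel of *iv* is /i/, which is a high vowel, so the plural suffix is -umu, giving *ivumu*.
The plural form *ivumu*: final sound = /u/, a vowel → -mij → *ivumumij*.
Since the last vowel of the definite form *ivumumij* is /i/ (a front vowel), it takes -i, giving *ivumumiji*.

ivumumiji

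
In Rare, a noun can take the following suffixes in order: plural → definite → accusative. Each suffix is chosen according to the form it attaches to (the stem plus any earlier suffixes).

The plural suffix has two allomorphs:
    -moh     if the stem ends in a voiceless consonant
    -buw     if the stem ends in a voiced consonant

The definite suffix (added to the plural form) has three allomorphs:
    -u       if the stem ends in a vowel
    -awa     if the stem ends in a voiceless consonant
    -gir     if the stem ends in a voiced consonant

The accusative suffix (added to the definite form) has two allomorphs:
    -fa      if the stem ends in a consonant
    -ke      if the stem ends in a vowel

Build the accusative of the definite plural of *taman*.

tamanbuwgirfa

Since the final consonant of *taman* is /n/ (voiced), it takes -buw, giving *tamanbuw*.
The final sound of the plural form *tamanbuw* is /w/, which is a voiced consonant, so the definite suffix is -gir, giving *tamanbuwgir*.
The definite form *tamanbuwgir*: final sound = /r/, a consonant → -fa → *tamanbuwgirfa*.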